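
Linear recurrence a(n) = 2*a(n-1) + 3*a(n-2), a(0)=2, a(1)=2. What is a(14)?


Build bottom-up:
...a(12)=531442, a(13)=1594322, a(14)=2*1594322+3*531442=4782970


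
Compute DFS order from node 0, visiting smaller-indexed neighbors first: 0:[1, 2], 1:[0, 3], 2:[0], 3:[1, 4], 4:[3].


DFS stack-based: start with [0]
Visit order: [0, 1, 3, 4, 2]


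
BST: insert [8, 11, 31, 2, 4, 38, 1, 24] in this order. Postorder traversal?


Root = 8; build tree by BST insertion.
Postorder traversal: [1, 4, 2, 24, 38, 31, 11, 8]


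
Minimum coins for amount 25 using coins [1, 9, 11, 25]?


dp[0]=0; dp[i]=1+min(dp[i-c] for c in coins)
...dp[20]=2, dp[21]=3, dp[22]=2, dp[23]=3, dp[24]=4, dp[25]=1
Minimum coins for 25 = 1


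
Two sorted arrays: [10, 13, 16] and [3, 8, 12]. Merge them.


Compare heads, take smaller each step.
Merged: [3, 8, 10, 12, 13, 16]


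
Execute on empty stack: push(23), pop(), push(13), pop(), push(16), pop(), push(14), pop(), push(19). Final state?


push(23) -> [23]
pop() returns 23 -> []
push(13) -> [13]
pop() returns 13 -> []
push(16) -> [16]
pop() returns 16 -> []
push(14) -> [14]
pop() returns 14 -> []
push(19) -> [19]
Final stack (bottom to top): [19]


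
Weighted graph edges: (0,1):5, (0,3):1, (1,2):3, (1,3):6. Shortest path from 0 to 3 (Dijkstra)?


Dijkstra from 0:
Distances: {0: 0, 1: 5, 2: 8, 3: 1}
Shortest distance to 3 = 1, path = [0, 3]


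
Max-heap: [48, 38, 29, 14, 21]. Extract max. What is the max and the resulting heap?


Max = 48
Replace root with last, heapify down
Resulting heap: [38, 21, 29, 14]


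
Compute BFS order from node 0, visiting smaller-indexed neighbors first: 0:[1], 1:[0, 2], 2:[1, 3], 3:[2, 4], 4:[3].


BFS queue: start with [0]
Visit order: [0, 1, 2, 3, 4]


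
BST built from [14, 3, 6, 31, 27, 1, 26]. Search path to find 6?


BST root = 14
Search for 6: compare at each node
Path: [14, 3, 6]


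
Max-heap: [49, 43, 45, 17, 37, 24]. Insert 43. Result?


Append 43: [49, 43, 45, 17, 37, 24, 43]
Bubble up: no swaps needed
Result: [49, 43, 45, 17, 37, 24, 43]


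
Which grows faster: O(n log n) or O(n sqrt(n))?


linearithmic grows slower than n^1.5
O(n log n) is asymptotically smaller; O(n sqrt(n)) grows faster


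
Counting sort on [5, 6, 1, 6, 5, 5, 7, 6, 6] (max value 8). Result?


Count array: [0, 1, 0, 0, 0, 3, 4, 1, 0]
Reconstruct: [1, 5, 5, 5, 6, 6, 6, 6, 7]


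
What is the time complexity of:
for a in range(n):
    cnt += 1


Per nesting level: O(n) = O(n)
Complexity: O(n)


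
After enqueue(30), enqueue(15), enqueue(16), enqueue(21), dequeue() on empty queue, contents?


enqueue(30) -> [30]
enqueue(15) -> [30, 15]
enqueue(16) -> [30, 15, 16]
enqueue(21) -> [30, 15, 16, 21]
dequeue() returns 30 -> [15, 16, 21]
Final queue (front to back): [15, 16, 21]


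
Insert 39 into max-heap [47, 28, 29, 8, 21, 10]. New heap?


Append 39: [47, 28, 29, 8, 21, 10, 39]
Bubble up: swap idx 6(39) with idx 2(29)
Result: [47, 28, 39, 8, 21, 10, 29]


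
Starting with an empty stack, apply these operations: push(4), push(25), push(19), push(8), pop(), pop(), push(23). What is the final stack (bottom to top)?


push(4) -> [4]
push(25) -> [4, 25]
push(19) -> [4, 25, 19]
push(8) -> [4, 25, 19, 8]
pop() returns 8 -> [4, 25, 19]
pop() returns 19 -> [4, 25]
push(23) -> [4, 25, 23]
Final stack (bottom to top): [4, 25, 23]


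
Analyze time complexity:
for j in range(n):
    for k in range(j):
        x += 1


Per nesting level: O(n) * O(n) [triangular over j] = O(n^2)
Complexity: O(n^2)


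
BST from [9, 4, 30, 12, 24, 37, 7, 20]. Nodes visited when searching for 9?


BST root = 9
Search for 9: compare at each node
Path: [9]


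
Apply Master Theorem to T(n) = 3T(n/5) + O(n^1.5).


a=3, b=5, c=1.5. log_5(3)=0.683 < c=1.5. Case 3: O(n^c) = O(n^1.500)
Complexity: O(n^1.500)


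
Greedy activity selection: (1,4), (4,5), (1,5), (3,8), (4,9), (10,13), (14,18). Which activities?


Greedy: pick earliest-ending, then skip overlaps.
Selected (4 activities): [(1, 4), (4, 5), (10, 13), (14, 18)]


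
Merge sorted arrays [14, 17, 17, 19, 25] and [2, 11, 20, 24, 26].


Compare heads, take smaller each step.
Merged: [2, 11, 14, 17, 17, 19, 20, 24, 25, 26]


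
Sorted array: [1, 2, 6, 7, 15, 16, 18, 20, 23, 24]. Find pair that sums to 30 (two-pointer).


Two pointers: lo=0, hi=9
Found pair: (6, 24) summing to 30


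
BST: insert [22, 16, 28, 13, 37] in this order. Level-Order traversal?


Root = 22; build tree by BST insertion.
Level-Order traversal: [22, 16, 28, 13, 37]


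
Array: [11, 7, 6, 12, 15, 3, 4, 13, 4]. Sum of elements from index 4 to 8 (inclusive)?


Prefix sums: [0, 11, 18, 24, 36, 51, 54, 58, 71, 75]
Sum[4..8] = prefix[9] - prefix[4] = 75 - 36 = 39


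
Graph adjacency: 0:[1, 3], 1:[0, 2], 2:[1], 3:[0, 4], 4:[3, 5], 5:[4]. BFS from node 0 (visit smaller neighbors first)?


BFS queue: start with [0]
Visit order: [0, 1, 3, 2, 4, 5]


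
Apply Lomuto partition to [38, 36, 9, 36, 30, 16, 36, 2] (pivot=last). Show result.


Elements <= 2 go left of pivot.
Result: [2, 36, 9, 36, 30, 16, 36, 38], pivot at index 0


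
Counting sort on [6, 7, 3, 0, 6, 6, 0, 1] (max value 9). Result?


Count array: [2, 1, 0, 1, 0, 0, 3, 1, 0, 0]
Reconstruct: [0, 0, 1, 3, 6, 6, 6, 7]


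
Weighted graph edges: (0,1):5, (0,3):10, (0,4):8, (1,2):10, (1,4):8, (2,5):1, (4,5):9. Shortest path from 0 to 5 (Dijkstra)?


Dijkstra from 0:
Distances: {0: 0, 1: 5, 2: 15, 3: 10, 4: 8, 5: 16}
Shortest distance to 5 = 16, path = [0, 1, 2, 5]


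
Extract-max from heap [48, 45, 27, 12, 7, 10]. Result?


Max = 48
Replace root with last, heapify down
Resulting heap: [45, 12, 27, 10, 7]


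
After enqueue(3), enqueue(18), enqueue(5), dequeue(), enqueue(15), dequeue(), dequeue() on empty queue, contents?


enqueue(3) -> [3]
enqueue(18) -> [3, 18]
enqueue(5) -> [3, 18, 5]
dequeue() returns 3 -> [18, 5]
enqueue(15) -> [18, 5, 15]
dequeue() returns 18 -> [5, 15]
dequeue() returns 5 -> [15]
Final queue (front to back): [15]


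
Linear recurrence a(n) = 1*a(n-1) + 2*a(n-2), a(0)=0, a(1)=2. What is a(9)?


Build bottom-up:
...a(7)=86, a(8)=170, a(9)=1*170+2*86=342


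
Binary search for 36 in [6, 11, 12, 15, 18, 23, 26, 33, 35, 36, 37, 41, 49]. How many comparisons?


Search for 36:
[0,12] mid=6 arr[6]=26
[7,12] mid=9 arr[9]=36
Total: 2 comparisons


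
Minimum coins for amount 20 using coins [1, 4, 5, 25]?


dp[0]=0; dp[i]=1+min(dp[i-c] for c in coins)
...dp[15]=3, dp[16]=4, dp[17]=4, dp[18]=4, dp[19]=4, dp[20]=4
Minimum coins for 20 = 4


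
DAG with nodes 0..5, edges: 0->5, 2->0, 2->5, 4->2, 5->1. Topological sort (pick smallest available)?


Kahn's algorithm, process smallest node first
Order: [3, 4, 2, 0, 5, 1]


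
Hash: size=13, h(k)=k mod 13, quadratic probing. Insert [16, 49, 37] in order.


Insertions: 16->slot 3; 49->slot 10; 37->slot 11
Table: [None, None, None, 16, None, None, None, None, None, None, 49, 37, None]


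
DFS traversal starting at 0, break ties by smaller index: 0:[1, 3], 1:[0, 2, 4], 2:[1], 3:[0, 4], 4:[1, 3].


DFS stack-based: start with [0]
Visit order: [0, 1, 2, 4, 3]


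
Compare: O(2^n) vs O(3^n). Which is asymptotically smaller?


exponential grows slower than exponential (base 3)
O(2^n) is asymptotically smaller; O(3^n) grows faster


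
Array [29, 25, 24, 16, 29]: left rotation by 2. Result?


Left rotate by 2: [24, 16, 29, 29, 25]


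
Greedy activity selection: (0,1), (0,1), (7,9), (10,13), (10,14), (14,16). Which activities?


Greedy: pick earliest-ending, then skip overlaps.
Selected (4 activities): [(0, 1), (7, 9), (10, 13), (14, 16)]


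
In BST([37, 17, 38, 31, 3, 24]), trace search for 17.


BST root = 37
Search for 17: compare at each node
Path: [37, 17]


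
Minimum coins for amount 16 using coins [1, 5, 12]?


dp[0]=0; dp[i]=1+min(dp[i-c] for c in coins)
...dp[11]=3, dp[12]=1, dp[13]=2, dp[14]=3, dp[15]=3, dp[16]=4
Minimum coins for 16 = 4


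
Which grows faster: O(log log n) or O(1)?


constant grows slower than double-logarithmic
O(1) is asymptotically smaller; O(log log n) grows faster


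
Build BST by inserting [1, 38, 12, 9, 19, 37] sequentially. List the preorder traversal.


Root = 1; build tree by BST insertion.
Preorder traversal: [1, 38, 12, 9, 19, 37]


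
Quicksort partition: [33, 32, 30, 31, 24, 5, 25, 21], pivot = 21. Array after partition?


Elements <= 21 go left of pivot.
Result: [5, 21, 30, 31, 24, 33, 25, 32], pivot at index 1


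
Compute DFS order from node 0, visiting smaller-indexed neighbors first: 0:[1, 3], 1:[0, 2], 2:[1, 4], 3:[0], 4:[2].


DFS stack-based: start with [0]
Visit order: [0, 1, 2, 4, 3]


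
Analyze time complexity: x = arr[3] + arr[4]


Analysis: constant-time operation, no loop
Complexity: O(1)


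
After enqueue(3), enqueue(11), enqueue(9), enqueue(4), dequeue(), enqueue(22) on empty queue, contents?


enqueue(3) -> [3]
enqueue(11) -> [3, 11]
enqueue(9) -> [3, 11, 9]
enqueue(4) -> [3, 11, 9, 4]
dequeue() returns 3 -> [11, 9, 4]
enqueue(22) -> [11, 9, 4, 22]
Final queue (front to back): [11, 9, 4, 22]


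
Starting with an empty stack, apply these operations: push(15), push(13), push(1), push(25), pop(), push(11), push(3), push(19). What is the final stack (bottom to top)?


push(15) -> [15]
push(13) -> [15, 13]
push(1) -> [15, 13, 1]
push(25) -> [15, 13, 1, 25]
pop() returns 25 -> [15, 13, 1]
push(11) -> [15, 13, 1, 11]
push(3) -> [15, 13, 1, 11, 3]
push(19) -> [15, 13, 1, 11, 3, 19]
Final stack (bottom to top): [15, 13, 1, 11, 3, 19]


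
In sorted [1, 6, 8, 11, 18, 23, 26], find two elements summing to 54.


Two pointers: lo=0, hi=6
No pair sums to 54


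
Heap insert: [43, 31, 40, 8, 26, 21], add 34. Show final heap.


Append 34: [43, 31, 40, 8, 26, 21, 34]
Bubble up: no swaps needed
Result: [43, 31, 40, 8, 26, 21, 34]


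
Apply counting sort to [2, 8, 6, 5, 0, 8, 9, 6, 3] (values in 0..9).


Count array: [1, 0, 1, 1, 0, 1, 2, 0, 2, 1]
Reconstruct: [0, 2, 3, 5, 6, 6, 8, 8, 9]


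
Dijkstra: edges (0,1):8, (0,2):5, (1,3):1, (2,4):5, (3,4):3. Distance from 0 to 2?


Dijkstra from 0:
Distances: {0: 0, 1: 8, 2: 5, 3: 9, 4: 10}
Shortest distance to 2 = 5, path = [0, 2]


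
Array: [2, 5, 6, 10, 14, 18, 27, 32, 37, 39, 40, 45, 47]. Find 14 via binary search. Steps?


Search for 14:
[0,12] mid=6 arr[6]=27
[0,5] mid=2 arr[2]=6
[3,5] mid=4 arr[4]=14
Total: 3 comparisons


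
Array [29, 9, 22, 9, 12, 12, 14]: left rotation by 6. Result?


Left rotate by 6: [14, 29, 9, 22, 9, 12, 12]


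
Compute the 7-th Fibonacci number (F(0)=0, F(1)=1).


F(n)=F(n-1)+F(n-2)
...F(5)=5, F(6)=8, F(7)=13


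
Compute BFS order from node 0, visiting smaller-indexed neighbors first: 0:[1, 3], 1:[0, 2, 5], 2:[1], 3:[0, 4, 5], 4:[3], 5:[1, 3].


BFS queue: start with [0]
Visit order: [0, 1, 3, 2, 5, 4]


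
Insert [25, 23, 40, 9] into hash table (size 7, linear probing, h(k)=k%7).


Insertions: 25->slot 4; 23->slot 2; 40->slot 5; 9->slot 3
Table: [None, None, 23, 9, 25, 40, None]


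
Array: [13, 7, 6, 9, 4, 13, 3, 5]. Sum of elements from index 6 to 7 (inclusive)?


Prefix sums: [0, 13, 20, 26, 35, 39, 52, 55, 60]
Sum[6..7] = prefix[8] - prefix[6] = 60 - 52 = 8


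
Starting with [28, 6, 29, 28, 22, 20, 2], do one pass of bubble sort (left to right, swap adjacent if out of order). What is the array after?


After one pass: [6, 28, 28, 22, 20, 2, 29]


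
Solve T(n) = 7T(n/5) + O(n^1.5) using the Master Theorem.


a=7, b=5, c=1.5. log_5(7)=1.209 < c=1.5. Case 3: O(n^c) = O(n^1.500)
Complexity: O(n^1.500)


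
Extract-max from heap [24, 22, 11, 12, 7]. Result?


Max = 24
Replace root with last, heapify down
Resulting heap: [22, 12, 11, 7]


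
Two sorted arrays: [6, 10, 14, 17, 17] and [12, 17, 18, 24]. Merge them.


Compare heads, take smaller each step.
Merged: [6, 10, 12, 14, 17, 17, 17, 18, 24]


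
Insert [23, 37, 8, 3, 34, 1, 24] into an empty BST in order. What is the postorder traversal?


Root = 23; build tree by BST insertion.
Postorder traversal: [1, 3, 8, 24, 34, 37, 23]


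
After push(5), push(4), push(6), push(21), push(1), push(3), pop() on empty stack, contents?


push(5) -> [5]
push(4) -> [5, 4]
push(6) -> [5, 4, 6]
push(21) -> [5, 4, 6, 21]
push(1) -> [5, 4, 6, 21, 1]
push(3) -> [5, 4, 6, 21, 1, 3]
pop() returns 3 -> [5, 4, 6, 21, 1]
Final stack (bottom to top): [5, 4, 6, 21, 1]


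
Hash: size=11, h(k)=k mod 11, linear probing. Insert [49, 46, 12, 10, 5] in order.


Insertions: 49->slot 5; 46->slot 2; 12->slot 1; 10->slot 10; 5->slot 6
Table: [None, 12, 46, None, None, 49, 5, None, None, None, 10]


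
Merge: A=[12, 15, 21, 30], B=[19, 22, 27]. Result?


Compare heads, take smaller each step.
Merged: [12, 15, 19, 21, 22, 27, 30]


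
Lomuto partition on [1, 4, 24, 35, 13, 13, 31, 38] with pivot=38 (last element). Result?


Elements <= 38 go left of pivot.
Result: [1, 4, 24, 35, 13, 13, 31, 38], pivot at index 7


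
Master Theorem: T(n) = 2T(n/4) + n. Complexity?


a=2, b=4, c=1. log_4(2)=0.5 < c=1. Case 3: O(n^c) = O(n)
Complexity: O(n)


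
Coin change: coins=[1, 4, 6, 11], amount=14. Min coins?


dp[0]=0; dp[i]=1+min(dp[i-c] for c in coins)
...dp[9]=3, dp[10]=2, dp[11]=1, dp[12]=2, dp[13]=3, dp[14]=3
Minimum coins for 14 = 3


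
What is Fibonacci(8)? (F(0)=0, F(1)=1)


F(n)=F(n-1)+F(n-2)
...F(6)=8, F(7)=13, F(8)=21


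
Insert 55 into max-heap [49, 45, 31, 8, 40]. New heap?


Append 55: [49, 45, 31, 8, 40, 55]
Bubble up: swap idx 5(55) with idx 2(31); swap idx 2(55) with idx 0(49)
Result: [55, 45, 49, 8, 40, 31]


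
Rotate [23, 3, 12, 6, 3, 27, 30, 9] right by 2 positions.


Right rotate by 2: [30, 9, 23, 3, 12, 6, 3, 27]


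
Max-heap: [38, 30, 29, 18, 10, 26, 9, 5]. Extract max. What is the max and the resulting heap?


Max = 38
Replace root with last, heapify down
Resulting heap: [30, 18, 29, 5, 10, 26, 9]


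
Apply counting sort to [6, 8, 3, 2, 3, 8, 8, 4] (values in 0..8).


Count array: [0, 0, 1, 2, 1, 0, 1, 0, 3]
Reconstruct: [2, 3, 3, 4, 6, 8, 8, 8]


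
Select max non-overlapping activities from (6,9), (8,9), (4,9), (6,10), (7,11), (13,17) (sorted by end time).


Greedy: pick earliest-ending, then skip overlaps.
Selected (2 activities): [(6, 9), (13, 17)]


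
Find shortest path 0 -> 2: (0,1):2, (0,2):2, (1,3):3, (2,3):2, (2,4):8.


Dijkstra from 0:
Distances: {0: 0, 1: 2, 2: 2, 3: 4, 4: 10}
Shortest distance to 2 = 2, path = [0, 2]


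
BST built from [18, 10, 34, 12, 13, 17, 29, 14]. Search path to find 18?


BST root = 18
Search for 18: compare at each node
Path: [18]


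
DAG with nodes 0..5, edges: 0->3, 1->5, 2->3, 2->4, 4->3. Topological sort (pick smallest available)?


Kahn's algorithm, process smallest node first
Order: [0, 1, 2, 4, 3, 5]


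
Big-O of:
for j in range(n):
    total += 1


Per nesting level: O(n) = O(n)
Complexity: O(n)


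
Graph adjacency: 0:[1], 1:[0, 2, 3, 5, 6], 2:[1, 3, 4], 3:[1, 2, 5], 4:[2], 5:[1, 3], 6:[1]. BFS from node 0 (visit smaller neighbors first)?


BFS queue: start with [0]
Visit order: [0, 1, 2, 3, 5, 6, 4]


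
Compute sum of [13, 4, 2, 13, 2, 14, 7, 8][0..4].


Prefix sums: [0, 13, 17, 19, 32, 34, 48, 55, 63]
Sum[0..4] = prefix[5] - prefix[0] = 34 - 0 = 34


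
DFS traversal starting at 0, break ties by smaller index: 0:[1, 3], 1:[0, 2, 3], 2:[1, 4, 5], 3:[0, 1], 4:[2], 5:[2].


DFS stack-based: start with [0]
Visit order: [0, 1, 2, 4, 5, 3]


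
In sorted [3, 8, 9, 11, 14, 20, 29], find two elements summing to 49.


Two pointers: lo=0, hi=6
Found pair: (20, 29) summing to 49


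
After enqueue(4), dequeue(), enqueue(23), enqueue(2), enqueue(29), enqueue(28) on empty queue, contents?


enqueue(4) -> [4]
dequeue() returns 4 -> []
enqueue(23) -> [23]
enqueue(2) -> [23, 2]
enqueue(29) -> [23, 2, 29]
enqueue(28) -> [23, 2, 29, 28]
Final queue (front to back): [23, 2, 29, 28]


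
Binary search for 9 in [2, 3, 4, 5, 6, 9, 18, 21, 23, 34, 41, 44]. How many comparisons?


Search for 9:
[0,11] mid=5 arr[5]=9
Total: 1 comparisons


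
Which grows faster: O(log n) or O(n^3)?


logarithmic grows slower than cubic
O(log n) is asymptotically smaller; O(n^3) grows faster


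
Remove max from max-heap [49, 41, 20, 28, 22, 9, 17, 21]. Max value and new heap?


Max = 49
Replace root with last, heapify down
Resulting heap: [41, 28, 20, 21, 22, 9, 17]


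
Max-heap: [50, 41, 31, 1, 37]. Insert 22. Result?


Append 22: [50, 41, 31, 1, 37, 22]
Bubble up: no swaps needed
Result: [50, 41, 31, 1, 37, 22]


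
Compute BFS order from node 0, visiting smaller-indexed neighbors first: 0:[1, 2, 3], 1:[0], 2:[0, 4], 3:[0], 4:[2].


BFS queue: start with [0]
Visit order: [0, 1, 2, 3, 4]


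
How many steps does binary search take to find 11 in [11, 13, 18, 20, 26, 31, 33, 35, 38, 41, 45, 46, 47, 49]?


Search for 11:
[0,13] mid=6 arr[6]=33
[0,5] mid=2 arr[2]=18
[0,1] mid=0 arr[0]=11
Total: 3 comparisons


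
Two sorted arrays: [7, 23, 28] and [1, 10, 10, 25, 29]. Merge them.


Compare heads, take smaller each step.
Merged: [1, 7, 10, 10, 23, 25, 28, 29]


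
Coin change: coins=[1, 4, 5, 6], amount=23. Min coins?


dp[0]=0; dp[i]=1+min(dp[i-c] for c in coins)
...dp[18]=3, dp[19]=4, dp[20]=4, dp[21]=4, dp[22]=4, dp[23]=4
Minimum coins for 23 = 4


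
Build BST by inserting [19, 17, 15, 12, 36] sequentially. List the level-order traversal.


Root = 19; build tree by BST insertion.
Level-Order traversal: [19, 17, 36, 15, 12]


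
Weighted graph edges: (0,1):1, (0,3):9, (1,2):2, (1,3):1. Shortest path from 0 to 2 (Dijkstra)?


Dijkstra from 0:
Distances: {0: 0, 1: 1, 2: 3, 3: 2}
Shortest distance to 2 = 3, path = [0, 1, 2]


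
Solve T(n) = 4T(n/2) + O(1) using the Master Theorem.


a=4, b=2, c=0. log_2(4)=2 > c=0. Case 1: O(n^log_b(a)) = O(n^2)
Complexity: O(n^2)


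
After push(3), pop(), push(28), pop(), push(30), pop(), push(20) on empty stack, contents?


push(3) -> [3]
pop() returns 3 -> []
push(28) -> [28]
pop() returns 28 -> []
push(30) -> [30]
pop() returns 30 -> []
push(20) -> [20]
Final stack (bottom to top): [20]


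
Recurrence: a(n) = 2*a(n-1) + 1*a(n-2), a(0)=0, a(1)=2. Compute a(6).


Build bottom-up:
...a(4)=24, a(5)=58, a(6)=2*58+1*24=140


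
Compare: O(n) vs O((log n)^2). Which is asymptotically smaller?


polylogarithmic grows slower than linear
O((log n)^2) is asymptotically smaller; O(n) grows faster


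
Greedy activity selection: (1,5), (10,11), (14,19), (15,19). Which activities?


Greedy: pick earliest-ending, then skip overlaps.
Selected (3 activities): [(1, 5), (10, 11), (14, 19)]


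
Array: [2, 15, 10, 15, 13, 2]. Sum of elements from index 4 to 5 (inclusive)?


Prefix sums: [0, 2, 17, 27, 42, 55, 57]
Sum[4..5] = prefix[6] - prefix[4] = 57 - 42 = 15


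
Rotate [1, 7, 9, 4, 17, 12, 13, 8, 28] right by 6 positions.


Right rotate by 6: [4, 17, 12, 13, 8, 28, 1, 7, 9]


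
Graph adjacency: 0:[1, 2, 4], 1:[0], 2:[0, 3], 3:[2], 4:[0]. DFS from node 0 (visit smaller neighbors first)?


DFS stack-based: start with [0]
Visit order: [0, 1, 2, 3, 4]


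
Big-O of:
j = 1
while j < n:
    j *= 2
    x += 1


Per nesting level: O(log n) = O(log n)
Complexity: O(log n)


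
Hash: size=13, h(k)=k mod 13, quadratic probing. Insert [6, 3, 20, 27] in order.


Insertions: 6->slot 6; 3->slot 3; 20->slot 7; 27->slot 1
Table: [None, 27, None, 3, None, None, 6, 20, None, None, None, None, None]


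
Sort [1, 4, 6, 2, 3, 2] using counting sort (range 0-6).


Count array: [0, 1, 2, 1, 1, 0, 1]
Reconstruct: [1, 2, 2, 3, 4, 6]


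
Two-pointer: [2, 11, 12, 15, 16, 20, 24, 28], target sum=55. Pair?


Two pointers: lo=0, hi=7
No pair sums to 55


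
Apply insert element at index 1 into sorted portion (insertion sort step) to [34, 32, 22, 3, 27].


After one pass: [32, 34, 22, 3, 27]


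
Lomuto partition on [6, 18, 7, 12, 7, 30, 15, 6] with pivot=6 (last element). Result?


Elements <= 6 go left of pivot.
Result: [6, 6, 7, 12, 7, 30, 15, 18], pivot at index 1


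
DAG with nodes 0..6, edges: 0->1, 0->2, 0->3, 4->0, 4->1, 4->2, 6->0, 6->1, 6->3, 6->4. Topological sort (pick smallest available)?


Kahn's algorithm, process smallest node first
Order: [5, 6, 4, 0, 1, 2, 3]


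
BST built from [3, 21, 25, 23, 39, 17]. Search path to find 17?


BST root = 3
Search for 17: compare at each node
Path: [3, 21, 17]


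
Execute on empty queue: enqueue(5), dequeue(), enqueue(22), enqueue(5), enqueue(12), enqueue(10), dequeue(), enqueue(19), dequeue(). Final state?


enqueue(5) -> [5]
dequeue() returns 5 -> []
enqueue(22) -> [22]
enqueue(5) -> [22, 5]
enqueue(12) -> [22, 5, 12]
enqueue(10) -> [22, 5, 12, 10]
dequeue() returns 22 -> [5, 12, 10]
enqueue(19) -> [5, 12, 10, 19]
dequeue() returns 5 -> [12, 10, 19]
Final queue (front to back): [12, 10, 19]


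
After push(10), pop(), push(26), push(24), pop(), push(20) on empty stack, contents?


push(10) -> [10]
pop() returns 10 -> []
push(26) -> [26]
push(24) -> [26, 24]
pop() returns 24 -> [26]
push(20) -> [26, 20]
Final stack (bottom to top): [26, 20]


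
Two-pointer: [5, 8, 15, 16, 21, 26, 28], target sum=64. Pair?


Two pointers: lo=0, hi=6
No pair sums to 64


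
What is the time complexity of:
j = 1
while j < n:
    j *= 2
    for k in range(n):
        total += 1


Per nesting level: O(log n) * O(n) = O(n log n)
Complexity: O(n log n)


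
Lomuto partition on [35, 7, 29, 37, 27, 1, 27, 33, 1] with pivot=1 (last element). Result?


Elements <= 1 go left of pivot.
Result: [1, 1, 29, 37, 27, 35, 27, 33, 7], pivot at index 1


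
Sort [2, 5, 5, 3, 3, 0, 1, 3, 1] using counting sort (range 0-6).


Count array: [1, 2, 1, 3, 0, 2, 0]
Reconstruct: [0, 1, 1, 2, 3, 3, 3, 5, 5]


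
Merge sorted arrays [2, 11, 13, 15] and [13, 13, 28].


Compare heads, take smaller each step.
Merged: [2, 11, 13, 13, 13, 15, 28]


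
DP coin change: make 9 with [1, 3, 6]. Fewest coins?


dp[0]=0; dp[i]=1+min(dp[i-c] for c in coins)
...dp[4]=2, dp[5]=3, dp[6]=1, dp[7]=2, dp[8]=3, dp[9]=2
Minimum coins for 9 = 2


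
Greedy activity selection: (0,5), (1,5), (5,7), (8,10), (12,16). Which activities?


Greedy: pick earliest-ending, then skip overlaps.
Selected (4 activities): [(0, 5), (5, 7), (8, 10), (12, 16)]


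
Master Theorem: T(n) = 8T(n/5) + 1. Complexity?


a=8, b=5, c=0. log_5(8)=1.292 > c=0. Case 1: O(n^log_b(a)) = O(n^1.292)
Complexity: O(n^1.292)


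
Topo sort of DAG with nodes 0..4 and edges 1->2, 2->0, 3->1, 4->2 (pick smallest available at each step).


Kahn's algorithm, process smallest node first
Order: [3, 1, 4, 2, 0]


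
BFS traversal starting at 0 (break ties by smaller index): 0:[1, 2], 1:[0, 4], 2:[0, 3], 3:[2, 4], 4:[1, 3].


BFS queue: start with [0]
Visit order: [0, 1, 2, 4, 3]


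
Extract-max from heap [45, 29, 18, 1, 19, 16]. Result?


Max = 45
Replace root with last, heapify down
Resulting heap: [29, 19, 18, 1, 16]


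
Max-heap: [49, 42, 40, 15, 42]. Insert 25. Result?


Append 25: [49, 42, 40, 15, 42, 25]
Bubble up: no swaps needed
Result: [49, 42, 40, 15, 42, 25]


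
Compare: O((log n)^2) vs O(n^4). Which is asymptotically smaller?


polylogarithmic grows slower than quartic
O((log n)^2) is asymptotically smaller; O(n^4) grows faster


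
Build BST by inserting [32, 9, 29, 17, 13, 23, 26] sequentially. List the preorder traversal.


Root = 32; build tree by BST insertion.
Preorder traversal: [32, 9, 29, 17, 13, 23, 26]


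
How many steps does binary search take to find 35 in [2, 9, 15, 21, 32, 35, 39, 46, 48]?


Search for 35:
[0,8] mid=4 arr[4]=32
[5,8] mid=6 arr[6]=39
[5,5] mid=5 arr[5]=35
Total: 3 comparisons


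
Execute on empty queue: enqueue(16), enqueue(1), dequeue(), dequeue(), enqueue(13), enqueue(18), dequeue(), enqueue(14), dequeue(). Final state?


enqueue(16) -> [16]
enqueue(1) -> [16, 1]
dequeue() returns 16 -> [1]
dequeue() returns 1 -> []
enqueue(13) -> [13]
enqueue(18) -> [13, 18]
dequeue() returns 13 -> [18]
enqueue(14) -> [18, 14]
dequeue() returns 18 -> [14]
Final queue (front to back): [14]


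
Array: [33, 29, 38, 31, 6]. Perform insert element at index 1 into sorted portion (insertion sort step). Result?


After one pass: [29, 33, 38, 31, 6]


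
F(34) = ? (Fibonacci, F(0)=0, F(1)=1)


F(n)=F(n-1)+F(n-2)
...F(32)=2178309, F(33)=3524578, F(34)=5702887


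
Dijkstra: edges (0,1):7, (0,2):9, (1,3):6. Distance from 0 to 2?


Dijkstra from 0:
Distances: {0: 0, 1: 7, 2: 9, 3: 13}
Shortest distance to 2 = 9, path = [0, 2]


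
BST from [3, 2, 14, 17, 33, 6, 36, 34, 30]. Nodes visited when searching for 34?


BST root = 3
Search for 34: compare at each node
Path: [3, 14, 17, 33, 36, 34]


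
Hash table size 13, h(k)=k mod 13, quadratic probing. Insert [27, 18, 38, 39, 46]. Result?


Insertions: 27->slot 1; 18->slot 5; 38->slot 12; 39->slot 0; 46->slot 7
Table: [39, 27, None, None, None, 18, None, 46, None, None, None, None, 38]


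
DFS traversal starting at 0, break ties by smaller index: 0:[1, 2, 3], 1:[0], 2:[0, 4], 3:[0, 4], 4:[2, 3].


DFS stack-based: start with [0]
Visit order: [0, 1, 2, 4, 3]


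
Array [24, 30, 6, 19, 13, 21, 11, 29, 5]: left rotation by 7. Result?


Left rotate by 7: [29, 5, 24, 30, 6, 19, 13, 21, 11]


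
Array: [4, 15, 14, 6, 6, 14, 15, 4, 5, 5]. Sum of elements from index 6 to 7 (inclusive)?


Prefix sums: [0, 4, 19, 33, 39, 45, 59, 74, 78, 83, 88]
Sum[6..7] = prefix[8] - prefix[6] = 78 - 59 = 19


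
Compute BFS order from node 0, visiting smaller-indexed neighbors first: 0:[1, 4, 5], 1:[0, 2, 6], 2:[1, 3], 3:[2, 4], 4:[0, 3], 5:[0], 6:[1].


BFS queue: start with [0]
Visit order: [0, 1, 4, 5, 2, 6, 3]


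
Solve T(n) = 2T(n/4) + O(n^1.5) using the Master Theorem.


a=2, b=4, c=1.5. log_4(2)=0.5 < c=1.5. Case 3: O(n^c) = O(n^1.500)
Complexity: O(n^1.500)


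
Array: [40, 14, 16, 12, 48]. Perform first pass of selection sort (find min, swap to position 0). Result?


After one pass: [12, 14, 16, 40, 48]


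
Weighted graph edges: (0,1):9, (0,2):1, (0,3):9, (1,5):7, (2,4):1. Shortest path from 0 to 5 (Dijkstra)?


Dijkstra from 0:
Distances: {0: 0, 1: 9, 2: 1, 3: 9, 4: 2, 5: 16}
Shortest distance to 5 = 16, path = [0, 1, 5]


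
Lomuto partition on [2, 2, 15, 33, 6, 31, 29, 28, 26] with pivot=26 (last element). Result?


Elements <= 26 go left of pivot.
Result: [2, 2, 15, 6, 26, 31, 29, 28, 33], pivot at index 4


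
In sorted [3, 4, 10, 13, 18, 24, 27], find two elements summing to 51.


Two pointers: lo=0, hi=6
Found pair: (24, 27) summing to 51


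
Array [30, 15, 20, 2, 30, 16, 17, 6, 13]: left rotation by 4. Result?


Left rotate by 4: [30, 16, 17, 6, 13, 30, 15, 20, 2]


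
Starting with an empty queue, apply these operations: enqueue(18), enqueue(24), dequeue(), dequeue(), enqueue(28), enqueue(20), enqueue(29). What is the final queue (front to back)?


enqueue(18) -> [18]
enqueue(24) -> [18, 24]
dequeue() returns 18 -> [24]
dequeue() returns 24 -> []
enqueue(28) -> [28]
enqueue(20) -> [28, 20]
enqueue(29) -> [28, 20, 29]
Final queue (front to back): [28, 20, 29]


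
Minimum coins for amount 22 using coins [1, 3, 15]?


dp[0]=0; dp[i]=1+min(dp[i-c] for c in coins)
...dp[17]=3, dp[18]=2, dp[19]=3, dp[20]=4, dp[21]=3, dp[22]=4
Minimum coins for 22 = 4


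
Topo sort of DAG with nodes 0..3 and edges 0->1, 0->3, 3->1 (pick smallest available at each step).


Kahn's algorithm, process smallest node first
Order: [0, 2, 3, 1]


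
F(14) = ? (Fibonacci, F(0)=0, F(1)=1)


F(n)=F(n-1)+F(n-2)
...F(12)=144, F(13)=233, F(14)=377


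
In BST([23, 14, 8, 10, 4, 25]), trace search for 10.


BST root = 23
Search for 10: compare at each node
Path: [23, 14, 8, 10]


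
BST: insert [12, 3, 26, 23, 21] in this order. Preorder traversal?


Root = 12; build tree by BST insertion.
Preorder traversal: [12, 3, 26, 23, 21]


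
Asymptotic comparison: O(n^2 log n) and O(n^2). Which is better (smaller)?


quadratic grows slower than n^2 log n
O(n^2) is asymptotically smaller; O(n^2 log n) grows faster


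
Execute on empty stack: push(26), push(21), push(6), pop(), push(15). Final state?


push(26) -> [26]
push(21) -> [26, 21]
push(6) -> [26, 21, 6]
pop() returns 6 -> [26, 21]
push(15) -> [26, 21, 15]
Final stack (bottom to top): [26, 21, 15]


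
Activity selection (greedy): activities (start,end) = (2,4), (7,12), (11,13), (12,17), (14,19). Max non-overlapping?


Greedy: pick earliest-ending, then skip overlaps.
Selected (3 activities): [(2, 4), (7, 12), (12, 17)]


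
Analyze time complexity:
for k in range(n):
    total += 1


Per nesting level: O(n) = O(n)
Complexity: O(n)


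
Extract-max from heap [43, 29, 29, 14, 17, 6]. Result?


Max = 43
Replace root with last, heapify down
Resulting heap: [29, 17, 29, 14, 6]


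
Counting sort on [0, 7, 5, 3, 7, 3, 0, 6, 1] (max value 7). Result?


Count array: [2, 1, 0, 2, 0, 1, 1, 2]
Reconstruct: [0, 0, 1, 3, 3, 5, 6, 7, 7]


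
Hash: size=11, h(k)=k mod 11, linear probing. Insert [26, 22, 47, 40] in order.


Insertions: 26->slot 4; 22->slot 0; 47->slot 3; 40->slot 7
Table: [22, None, None, 47, 26, None, None, 40, None, None, None]


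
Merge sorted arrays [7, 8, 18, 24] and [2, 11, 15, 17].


Compare heads, take smaller each step.
Merged: [2, 7, 8, 11, 15, 17, 18, 24]


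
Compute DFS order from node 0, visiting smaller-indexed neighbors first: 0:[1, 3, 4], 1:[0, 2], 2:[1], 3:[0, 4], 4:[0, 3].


DFS stack-based: start with [0]
Visit order: [0, 1, 2, 3, 4]


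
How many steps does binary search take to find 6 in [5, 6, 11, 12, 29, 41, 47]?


Search for 6:
[0,6] mid=3 arr[3]=12
[0,2] mid=1 arr[1]=6
Total: 2 comparisons


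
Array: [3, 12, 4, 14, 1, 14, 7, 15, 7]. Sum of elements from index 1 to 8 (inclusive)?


Prefix sums: [0, 3, 15, 19, 33, 34, 48, 55, 70, 77]
Sum[1..8] = prefix[9] - prefix[1] = 77 - 3 = 74


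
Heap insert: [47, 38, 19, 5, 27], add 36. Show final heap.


Append 36: [47, 38, 19, 5, 27, 36]
Bubble up: swap idx 5(36) with idx 2(19)
Result: [47, 38, 36, 5, 27, 19]


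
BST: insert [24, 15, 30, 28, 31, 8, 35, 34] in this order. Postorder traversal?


Root = 24; build tree by BST insertion.
Postorder traversal: [8, 15, 28, 34, 35, 31, 30, 24]


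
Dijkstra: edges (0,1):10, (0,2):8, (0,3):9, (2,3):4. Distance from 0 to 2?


Dijkstra from 0:
Distances: {0: 0, 1: 10, 2: 8, 3: 9}
Shortest distance to 2 = 8, path = [0, 2]


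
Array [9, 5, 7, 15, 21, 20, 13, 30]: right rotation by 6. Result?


Right rotate by 6: [7, 15, 21, 20, 13, 30, 9, 5]


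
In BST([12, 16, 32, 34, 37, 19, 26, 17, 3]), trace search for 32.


BST root = 12
Search for 32: compare at each node
Path: [12, 16, 32]


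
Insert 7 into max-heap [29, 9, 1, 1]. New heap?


Append 7: [29, 9, 1, 1, 7]
Bubble up: no swaps needed
Result: [29, 9, 1, 1, 7]


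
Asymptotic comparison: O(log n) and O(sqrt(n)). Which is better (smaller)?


logarithmic grows slower than sublinear
O(log n) is asymptotically smaller; O(sqrt(n)) grows faster


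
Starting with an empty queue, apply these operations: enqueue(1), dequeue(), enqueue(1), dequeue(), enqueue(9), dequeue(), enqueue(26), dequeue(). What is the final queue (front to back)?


enqueue(1) -> [1]
dequeue() returns 1 -> []
enqueue(1) -> [1]
dequeue() returns 1 -> []
enqueue(9) -> [9]
dequeue() returns 9 -> []
enqueue(26) -> [26]
dequeue() returns 26 -> []
Final queue (front to back): []


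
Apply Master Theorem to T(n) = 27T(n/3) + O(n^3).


a=27, b=3, c=3. log_3(27)=3 = c=3. Case 2: O(n^c log n) = O(n^3 log n)
Complexity: O(n^3 log n)


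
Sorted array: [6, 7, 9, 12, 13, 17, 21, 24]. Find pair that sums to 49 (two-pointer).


Two pointers: lo=0, hi=7
No pair sums to 49


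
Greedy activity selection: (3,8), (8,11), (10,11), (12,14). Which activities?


Greedy: pick earliest-ending, then skip overlaps.
Selected (3 activities): [(3, 8), (8, 11), (12, 14)]


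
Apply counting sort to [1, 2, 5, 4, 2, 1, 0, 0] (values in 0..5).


Count array: [2, 2, 2, 0, 1, 1]
Reconstruct: [0, 0, 1, 1, 2, 2, 4, 5]


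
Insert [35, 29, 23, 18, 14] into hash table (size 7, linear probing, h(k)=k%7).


Insertions: 35->slot 0; 29->slot 1; 23->slot 2; 18->slot 4; 14->slot 3
Table: [35, 29, 23, 14, 18, None, None]


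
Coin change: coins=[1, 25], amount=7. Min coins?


dp[0]=0; dp[i]=1+min(dp[i-c] for c in coins)
...dp[2]=2, dp[3]=3, dp[4]=4, dp[5]=5, dp[6]=6, dp[7]=7
Minimum coins for 7 = 7


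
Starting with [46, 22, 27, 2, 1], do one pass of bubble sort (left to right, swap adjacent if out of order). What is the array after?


After one pass: [22, 27, 2, 1, 46]


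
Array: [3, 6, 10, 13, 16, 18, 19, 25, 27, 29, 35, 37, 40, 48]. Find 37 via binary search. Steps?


Search for 37:
[0,13] mid=6 arr[6]=19
[7,13] mid=10 arr[10]=35
[11,13] mid=12 arr[12]=40
[11,11] mid=11 arr[11]=37
Total: 4 comparisons


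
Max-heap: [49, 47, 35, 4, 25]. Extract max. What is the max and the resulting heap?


Max = 49
Replace root with last, heapify down
Resulting heap: [47, 25, 35, 4]


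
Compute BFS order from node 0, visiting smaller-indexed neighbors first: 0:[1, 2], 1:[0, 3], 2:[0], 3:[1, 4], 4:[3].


BFS queue: start with [0]
Visit order: [0, 1, 2, 3, 4]


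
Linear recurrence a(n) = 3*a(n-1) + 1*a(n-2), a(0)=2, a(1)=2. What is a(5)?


Build bottom-up:
...a(3)=26, a(4)=86, a(5)=3*86+1*26=284


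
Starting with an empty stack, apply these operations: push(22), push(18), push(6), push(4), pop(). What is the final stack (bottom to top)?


push(22) -> [22]
push(18) -> [22, 18]
push(6) -> [22, 18, 6]
push(4) -> [22, 18, 6, 4]
pop() returns 4 -> [22, 18, 6]
Final stack (bottom to top): [22, 18, 6]


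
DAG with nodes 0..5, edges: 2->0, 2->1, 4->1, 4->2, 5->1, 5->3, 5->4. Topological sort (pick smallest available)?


Kahn's algorithm, process smallest node first
Order: [5, 3, 4, 2, 0, 1]


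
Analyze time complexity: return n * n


Analysis: constant-time operation, no loop
Complexity: O(1)


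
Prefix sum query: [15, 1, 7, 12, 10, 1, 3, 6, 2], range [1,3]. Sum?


Prefix sums: [0, 15, 16, 23, 35, 45, 46, 49, 55, 57]
Sum[1..3] = prefix[4] - prefix[1] = 35 - 15 = 20


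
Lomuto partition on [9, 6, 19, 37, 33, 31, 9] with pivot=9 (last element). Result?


Elements <= 9 go left of pivot.
Result: [9, 6, 9, 37, 33, 31, 19], pivot at index 2


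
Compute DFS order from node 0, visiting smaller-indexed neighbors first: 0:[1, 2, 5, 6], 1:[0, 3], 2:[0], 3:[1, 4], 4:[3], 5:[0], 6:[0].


DFS stack-based: start with [0]
Visit order: [0, 1, 3, 4, 2, 5, 6]


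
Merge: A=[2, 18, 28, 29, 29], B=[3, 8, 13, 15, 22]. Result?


Compare heads, take smaller each step.
Merged: [2, 3, 8, 13, 15, 18, 22, 28, 29, 29]


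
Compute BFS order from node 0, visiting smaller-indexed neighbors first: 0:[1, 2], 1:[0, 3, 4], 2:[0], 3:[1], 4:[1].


BFS queue: start with [0]
Visit order: [0, 1, 2, 3, 4]


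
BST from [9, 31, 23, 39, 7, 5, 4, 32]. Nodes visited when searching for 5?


BST root = 9
Search for 5: compare at each node
Path: [9, 7, 5]


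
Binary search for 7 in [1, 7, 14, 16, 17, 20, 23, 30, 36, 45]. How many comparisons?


Search for 7:
[0,9] mid=4 arr[4]=17
[0,3] mid=1 arr[1]=7
Total: 2 comparisons


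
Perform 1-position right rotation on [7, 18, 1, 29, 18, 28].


Right rotate by 1: [28, 7, 18, 1, 29, 18]


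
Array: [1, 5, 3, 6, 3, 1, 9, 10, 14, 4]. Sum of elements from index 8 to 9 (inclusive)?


Prefix sums: [0, 1, 6, 9, 15, 18, 19, 28, 38, 52, 56]
Sum[8..9] = prefix[10] - prefix[8] = 56 - 38 = 18


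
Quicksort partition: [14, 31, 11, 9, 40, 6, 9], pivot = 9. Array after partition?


Elements <= 9 go left of pivot.
Result: [9, 6, 9, 14, 40, 31, 11], pivot at index 2


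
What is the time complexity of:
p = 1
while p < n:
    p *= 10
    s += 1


Per nesting level: O(log n) = O(log n)
Complexity: O(log n)


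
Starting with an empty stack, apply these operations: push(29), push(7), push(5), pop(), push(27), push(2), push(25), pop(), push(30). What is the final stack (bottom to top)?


push(29) -> [29]
push(7) -> [29, 7]
push(5) -> [29, 7, 5]
pop() returns 5 -> [29, 7]
push(27) -> [29, 7, 27]
push(2) -> [29, 7, 27, 2]
push(25) -> [29, 7, 27, 2, 25]
pop() returns 25 -> [29, 7, 27, 2]
push(30) -> [29, 7, 27, 2, 30]
Final stack (bottom to top): [29, 7, 27, 2, 30]


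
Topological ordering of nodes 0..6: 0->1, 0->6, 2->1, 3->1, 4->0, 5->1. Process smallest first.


Kahn's algorithm, process smallest node first
Order: [2, 3, 4, 0, 5, 1, 6]


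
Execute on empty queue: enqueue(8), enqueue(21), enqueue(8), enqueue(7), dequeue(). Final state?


enqueue(8) -> [8]
enqueue(21) -> [8, 21]
enqueue(8) -> [8, 21, 8]
enqueue(7) -> [8, 21, 8, 7]
dequeue() returns 8 -> [21, 8, 7]
Final queue (front to back): [21, 8, 7]


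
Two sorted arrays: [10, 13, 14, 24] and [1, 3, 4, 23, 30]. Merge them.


Compare heads, take smaller each step.
Merged: [1, 3, 4, 10, 13, 14, 23, 24, 30]


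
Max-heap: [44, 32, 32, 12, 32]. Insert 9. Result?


Append 9: [44, 32, 32, 12, 32, 9]
Bubble up: no swaps needed
Result: [44, 32, 32, 12, 32, 9]


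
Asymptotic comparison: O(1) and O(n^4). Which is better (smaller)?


constant grows slower than quartic
O(1) is asymptotically smaller; O(n^4) grows faster


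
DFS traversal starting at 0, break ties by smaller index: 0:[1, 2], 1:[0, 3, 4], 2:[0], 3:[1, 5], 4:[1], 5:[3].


DFS stack-based: start with [0]
Visit order: [0, 1, 3, 5, 4, 2]


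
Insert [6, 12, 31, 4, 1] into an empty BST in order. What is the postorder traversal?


Root = 6; build tree by BST insertion.
Postorder traversal: [1, 4, 31, 12, 6]


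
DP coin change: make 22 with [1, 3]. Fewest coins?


dp[0]=0; dp[i]=1+min(dp[i-c] for c in coins)
...dp[17]=7, dp[18]=6, dp[19]=7, dp[20]=8, dp[21]=7, dp[22]=8
Minimum coins for 22 = 8


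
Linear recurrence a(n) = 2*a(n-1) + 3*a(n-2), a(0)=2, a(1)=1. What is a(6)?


Build bottom-up:
...a(4)=62, a(5)=181, a(6)=2*181+3*62=548


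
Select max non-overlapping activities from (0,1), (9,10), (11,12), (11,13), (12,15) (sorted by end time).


Greedy: pick earliest-ending, then skip overlaps.
Selected (4 activities): [(0, 1), (9, 10), (11, 12), (12, 15)]


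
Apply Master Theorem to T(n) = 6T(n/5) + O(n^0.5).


a=6, b=5, c=0.5. log_5(6)=1.113 > c=0.5. Case 1: O(n^log_b(a)) = O(n^1.113)
Complexity: O(n^1.113)


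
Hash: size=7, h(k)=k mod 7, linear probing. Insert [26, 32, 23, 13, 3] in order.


Insertions: 26->slot 5; 32->slot 4; 23->slot 2; 13->slot 6; 3->slot 3
Table: [None, None, 23, 3, 32, 26, 13]


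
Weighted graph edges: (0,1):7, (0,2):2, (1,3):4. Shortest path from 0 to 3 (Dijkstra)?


Dijkstra from 0:
Distances: {0: 0, 1: 7, 2: 2, 3: 11}
Shortest distance to 3 = 11, path = [0, 1, 3]


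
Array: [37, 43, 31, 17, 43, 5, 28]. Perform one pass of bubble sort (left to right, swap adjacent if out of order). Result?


After one pass: [37, 31, 17, 43, 5, 28, 43]


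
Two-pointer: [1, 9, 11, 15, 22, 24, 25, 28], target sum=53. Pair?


Two pointers: lo=0, hi=7
Found pair: (25, 28) summing to 53
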